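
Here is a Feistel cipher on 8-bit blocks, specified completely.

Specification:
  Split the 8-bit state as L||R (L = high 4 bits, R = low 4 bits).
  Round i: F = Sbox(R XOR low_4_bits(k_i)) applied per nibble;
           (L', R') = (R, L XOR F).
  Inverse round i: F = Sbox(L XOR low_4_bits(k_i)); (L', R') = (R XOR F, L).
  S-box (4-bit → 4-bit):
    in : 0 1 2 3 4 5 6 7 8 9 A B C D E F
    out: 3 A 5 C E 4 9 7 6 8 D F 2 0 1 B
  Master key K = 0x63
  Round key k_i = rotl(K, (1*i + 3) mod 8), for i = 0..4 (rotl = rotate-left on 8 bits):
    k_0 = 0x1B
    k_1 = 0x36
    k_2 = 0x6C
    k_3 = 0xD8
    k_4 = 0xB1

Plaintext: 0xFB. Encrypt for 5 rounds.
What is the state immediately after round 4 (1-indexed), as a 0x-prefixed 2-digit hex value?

0x1E

s_0 = plaintext = 0xFB
s_1 = Round(s_0, k_0) = 0xBC
s_2 = Round(s_1, k_1) = 0xC6
s_3 = Round(s_2, k_2) = 0x61
s_4 = Round(s_3, k_3) = 0x1E
s_5 = Round(s_4, k_4) = 0xEA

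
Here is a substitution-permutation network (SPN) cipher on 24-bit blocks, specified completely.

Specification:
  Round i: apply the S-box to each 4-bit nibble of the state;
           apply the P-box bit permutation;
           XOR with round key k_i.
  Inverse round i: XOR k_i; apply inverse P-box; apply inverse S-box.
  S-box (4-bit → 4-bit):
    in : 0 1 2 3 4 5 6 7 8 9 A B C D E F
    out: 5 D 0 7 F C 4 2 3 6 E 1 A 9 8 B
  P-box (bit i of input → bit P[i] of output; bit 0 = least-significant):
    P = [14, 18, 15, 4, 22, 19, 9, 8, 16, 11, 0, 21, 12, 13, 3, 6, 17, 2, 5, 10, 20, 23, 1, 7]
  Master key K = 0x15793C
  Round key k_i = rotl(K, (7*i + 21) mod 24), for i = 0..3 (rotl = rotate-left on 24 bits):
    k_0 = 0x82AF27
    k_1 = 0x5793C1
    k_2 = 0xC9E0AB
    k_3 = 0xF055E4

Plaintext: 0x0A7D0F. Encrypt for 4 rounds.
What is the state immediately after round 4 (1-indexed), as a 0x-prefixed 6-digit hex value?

0xA5017A

s_0 = plaintext = 0x0A7D0F
s_1 = Round(s_0, k_0) = 0xF7C911
s_2 = Round(s_1, k_1) = 0x877814
s_3 = Round(s_2, k_2) = 0x1C0BBF
s_4 = Round(s_3, k_3) = 0xA5017A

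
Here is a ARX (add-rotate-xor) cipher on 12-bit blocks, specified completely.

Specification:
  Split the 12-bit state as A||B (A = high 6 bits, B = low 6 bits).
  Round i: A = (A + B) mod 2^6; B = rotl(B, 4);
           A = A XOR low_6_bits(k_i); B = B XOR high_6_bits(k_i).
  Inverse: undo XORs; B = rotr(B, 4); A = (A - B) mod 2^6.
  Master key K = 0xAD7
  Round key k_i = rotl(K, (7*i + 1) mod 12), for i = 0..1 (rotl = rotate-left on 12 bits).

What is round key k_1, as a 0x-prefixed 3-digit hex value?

0x7AD

K = 0xAD7
k_0 = rotl(K, (7*0+1) mod 12) = rotl(K, 1) = 0x5AF
k_1 = rotl(K, (7*1+1) mod 12) = rotl(K, 8) = 0x7AD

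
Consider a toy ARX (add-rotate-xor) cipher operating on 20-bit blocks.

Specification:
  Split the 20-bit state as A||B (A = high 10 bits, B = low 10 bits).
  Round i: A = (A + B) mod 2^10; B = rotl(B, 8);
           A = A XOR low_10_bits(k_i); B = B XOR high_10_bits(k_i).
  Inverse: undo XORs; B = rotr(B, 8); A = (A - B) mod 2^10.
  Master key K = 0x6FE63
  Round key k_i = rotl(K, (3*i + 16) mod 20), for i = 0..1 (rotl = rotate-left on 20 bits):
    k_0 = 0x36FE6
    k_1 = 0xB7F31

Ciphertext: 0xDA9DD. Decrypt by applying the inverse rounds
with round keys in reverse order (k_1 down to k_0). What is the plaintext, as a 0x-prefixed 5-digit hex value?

s_0 = ciphertext = 0xDA9DD
s_1 = InvRound(s_0, k_1) = 0x1400B
s_2 = InvRound(s_1, k_0) = 0x1DB40

0x1DB40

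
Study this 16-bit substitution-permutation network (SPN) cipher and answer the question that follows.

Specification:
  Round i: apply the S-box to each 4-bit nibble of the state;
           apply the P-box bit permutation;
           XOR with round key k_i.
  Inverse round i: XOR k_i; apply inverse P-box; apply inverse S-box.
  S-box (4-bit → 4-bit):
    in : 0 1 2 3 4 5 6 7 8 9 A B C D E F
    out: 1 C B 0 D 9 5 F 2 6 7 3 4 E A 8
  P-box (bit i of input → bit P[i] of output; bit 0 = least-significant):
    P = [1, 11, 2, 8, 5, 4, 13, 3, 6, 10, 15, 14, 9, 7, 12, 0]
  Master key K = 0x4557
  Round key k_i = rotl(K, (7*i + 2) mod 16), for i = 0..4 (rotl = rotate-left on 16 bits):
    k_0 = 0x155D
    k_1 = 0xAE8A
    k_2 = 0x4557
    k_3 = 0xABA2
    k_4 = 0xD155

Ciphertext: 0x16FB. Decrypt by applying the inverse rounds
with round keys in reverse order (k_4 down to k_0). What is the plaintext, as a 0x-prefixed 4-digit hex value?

s_0 = ciphertext = 0x16FB
s_1 = InvRound(s_0, k_4) = 0xBD54
s_2 = InvRound(s_1, k_3) = 0xABB6
s_3 = InvRound(s_2, k_2) = 0x2768
s_4 = InvRound(s_3, k_1) = 0x8602
s_5 = InvRound(s_4, k_0) = 0x46E4

0x46E4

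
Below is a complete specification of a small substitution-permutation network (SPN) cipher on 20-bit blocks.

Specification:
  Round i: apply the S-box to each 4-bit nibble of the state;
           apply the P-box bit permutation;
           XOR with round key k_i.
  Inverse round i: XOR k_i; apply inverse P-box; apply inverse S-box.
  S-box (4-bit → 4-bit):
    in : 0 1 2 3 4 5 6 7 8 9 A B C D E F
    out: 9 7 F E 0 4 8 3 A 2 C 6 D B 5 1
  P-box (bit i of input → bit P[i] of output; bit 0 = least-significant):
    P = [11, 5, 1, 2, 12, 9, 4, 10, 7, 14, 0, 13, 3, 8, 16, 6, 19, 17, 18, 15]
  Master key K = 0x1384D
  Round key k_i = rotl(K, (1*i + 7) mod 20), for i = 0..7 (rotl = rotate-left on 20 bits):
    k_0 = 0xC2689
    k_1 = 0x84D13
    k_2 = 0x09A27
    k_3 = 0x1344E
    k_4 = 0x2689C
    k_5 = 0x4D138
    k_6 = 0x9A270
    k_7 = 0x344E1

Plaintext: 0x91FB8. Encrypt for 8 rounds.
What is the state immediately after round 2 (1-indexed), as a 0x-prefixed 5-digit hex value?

s_0 = plaintext = 0x91FB8
s_1 = Round(s_0, k_0) = 0xF2535
s_2 = Round(s_1, k_1) = 0x14A48
s_3 = Round(s_2, k_2) = 0xEBA02
s_4 = Round(s_3, k_3) = 0xC0969
s_5 = Round(s_4, k_4) = 0xEACF4
s_6 = Round(s_5, k_5) = 0x9E1F9
s_7 = Round(s_6, k_6) = 0xAF2D9
s_8 = Round(s_7, k_7) = 0x7B248

0x14A48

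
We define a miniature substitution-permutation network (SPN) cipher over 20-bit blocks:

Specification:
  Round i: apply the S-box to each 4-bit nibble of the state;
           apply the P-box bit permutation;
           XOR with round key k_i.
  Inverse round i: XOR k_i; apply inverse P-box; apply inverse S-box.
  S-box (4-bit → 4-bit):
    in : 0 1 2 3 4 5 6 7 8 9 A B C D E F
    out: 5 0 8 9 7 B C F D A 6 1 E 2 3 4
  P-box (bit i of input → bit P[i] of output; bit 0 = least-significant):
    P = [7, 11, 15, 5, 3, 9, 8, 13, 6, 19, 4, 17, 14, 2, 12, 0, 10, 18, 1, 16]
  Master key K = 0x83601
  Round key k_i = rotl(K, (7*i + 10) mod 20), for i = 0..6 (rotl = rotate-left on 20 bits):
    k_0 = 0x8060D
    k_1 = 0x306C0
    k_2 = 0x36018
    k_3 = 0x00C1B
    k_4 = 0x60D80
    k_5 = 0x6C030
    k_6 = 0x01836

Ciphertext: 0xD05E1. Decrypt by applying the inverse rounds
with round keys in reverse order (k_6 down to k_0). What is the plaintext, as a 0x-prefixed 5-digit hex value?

0xDF341

s_0 = ciphertext = 0xD05E1
s_1 = InvRound(s_0, k_6) = 0x7C4FE
s_2 = InvRound(s_1, k_5) = 0x8DBBB
s_3 = InvRound(s_2, k_4) = 0x48CE6
s_4 = InvRound(s_3, k_3) = 0xD90B8
s_5 = InvRound(s_4, k_2) = 0xD0928
s_6 = InvRound(s_5, k_1) = 0xE1545
s_7 = InvRound(s_6, k_0) = 0xDF341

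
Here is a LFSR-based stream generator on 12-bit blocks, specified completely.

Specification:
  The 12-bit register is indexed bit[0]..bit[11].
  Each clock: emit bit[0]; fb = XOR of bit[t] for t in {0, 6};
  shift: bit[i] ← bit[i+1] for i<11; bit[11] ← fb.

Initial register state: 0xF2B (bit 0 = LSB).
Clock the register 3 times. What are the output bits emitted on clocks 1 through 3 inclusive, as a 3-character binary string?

110

reg_0 = 0xF2B
clock 1: out=1, reg = 0xF95
clock 2: out=1, reg = 0xFCA
clock 3: out=0, reg = 0xFE5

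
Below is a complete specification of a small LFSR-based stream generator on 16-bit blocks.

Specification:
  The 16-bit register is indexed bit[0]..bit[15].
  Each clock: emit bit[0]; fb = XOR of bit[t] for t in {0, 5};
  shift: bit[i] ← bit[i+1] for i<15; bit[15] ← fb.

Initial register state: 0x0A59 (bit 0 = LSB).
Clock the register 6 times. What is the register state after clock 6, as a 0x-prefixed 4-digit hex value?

reg_0 = 0x0A59
clock 1: out=1, reg = 0x852C
clock 2: out=0, reg = 0xC296
clock 3: out=0, reg = 0x614B
clock 4: out=1, reg = 0xB0A5
clock 5: out=1, reg = 0x5852
clock 6: out=0, reg = 0x2C29

0x2C29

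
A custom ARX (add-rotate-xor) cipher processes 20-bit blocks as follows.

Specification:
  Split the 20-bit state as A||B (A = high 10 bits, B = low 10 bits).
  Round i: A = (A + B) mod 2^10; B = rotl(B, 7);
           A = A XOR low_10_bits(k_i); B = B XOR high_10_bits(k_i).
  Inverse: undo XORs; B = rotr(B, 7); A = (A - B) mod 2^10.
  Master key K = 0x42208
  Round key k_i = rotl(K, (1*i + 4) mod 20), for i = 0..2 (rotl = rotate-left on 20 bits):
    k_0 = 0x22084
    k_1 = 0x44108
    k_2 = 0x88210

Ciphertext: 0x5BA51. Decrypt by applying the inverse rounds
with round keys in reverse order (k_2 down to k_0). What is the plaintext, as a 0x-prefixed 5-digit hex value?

0x15668

s_0 = ciphertext = 0x5BA51
s_1 = InvRound(s_0, k_2) = 0xFDB88
s_2 = InvRound(s_1, k_1) = 0x8E4C5
s_3 = InvRound(s_2, k_0) = 0x15668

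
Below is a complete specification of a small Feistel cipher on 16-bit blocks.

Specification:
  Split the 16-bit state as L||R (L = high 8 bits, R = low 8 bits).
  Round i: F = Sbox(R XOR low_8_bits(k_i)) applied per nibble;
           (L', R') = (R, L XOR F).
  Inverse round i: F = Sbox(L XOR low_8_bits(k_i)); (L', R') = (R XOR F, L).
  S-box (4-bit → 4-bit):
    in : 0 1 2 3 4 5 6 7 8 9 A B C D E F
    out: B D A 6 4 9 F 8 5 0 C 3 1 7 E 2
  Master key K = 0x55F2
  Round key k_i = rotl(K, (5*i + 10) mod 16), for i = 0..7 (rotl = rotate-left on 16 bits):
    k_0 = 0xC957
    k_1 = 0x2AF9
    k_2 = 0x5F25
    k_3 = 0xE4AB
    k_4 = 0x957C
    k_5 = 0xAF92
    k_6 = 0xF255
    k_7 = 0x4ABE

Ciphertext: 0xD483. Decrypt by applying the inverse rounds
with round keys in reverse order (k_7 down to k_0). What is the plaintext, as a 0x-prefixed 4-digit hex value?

0x6325

s_0 = ciphertext = 0xD483
s_1 = InvRound(s_0, k_7) = 0x7FD4
s_2 = InvRound(s_1, k_6) = 0x787F
s_3 = InvRound(s_2, k_5) = 0x9378
s_4 = InvRound(s_3, k_4) = 0x9A93
s_5 = InvRound(s_4, k_3) = 0xFE9A
s_6 = InvRound(s_5, k_2) = 0xE9FE
s_7 = InvRound(s_6, k_1) = 0x25E9
s_8 = InvRound(s_7, k_0) = 0x6325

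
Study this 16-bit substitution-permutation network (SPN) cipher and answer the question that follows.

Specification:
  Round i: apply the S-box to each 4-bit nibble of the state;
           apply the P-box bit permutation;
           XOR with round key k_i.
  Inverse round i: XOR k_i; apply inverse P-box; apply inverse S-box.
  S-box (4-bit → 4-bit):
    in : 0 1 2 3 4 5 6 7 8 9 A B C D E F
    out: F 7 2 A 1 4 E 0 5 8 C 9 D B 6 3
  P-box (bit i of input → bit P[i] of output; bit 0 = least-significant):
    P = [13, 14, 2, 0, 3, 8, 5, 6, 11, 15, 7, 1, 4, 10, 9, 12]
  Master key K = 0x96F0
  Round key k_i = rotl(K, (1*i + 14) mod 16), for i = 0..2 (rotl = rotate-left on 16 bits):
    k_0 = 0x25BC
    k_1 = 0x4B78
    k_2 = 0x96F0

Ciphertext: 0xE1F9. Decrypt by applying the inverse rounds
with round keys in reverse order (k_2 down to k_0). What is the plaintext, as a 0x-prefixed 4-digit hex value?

0x2837

s_0 = ciphertext = 0xE1F9
s_1 = InvRound(s_0, k_2) = 0x67FD
s_2 = InvRound(s_1, k_1) = 0x287C
s_3 = InvRound(s_2, k_0) = 0x2837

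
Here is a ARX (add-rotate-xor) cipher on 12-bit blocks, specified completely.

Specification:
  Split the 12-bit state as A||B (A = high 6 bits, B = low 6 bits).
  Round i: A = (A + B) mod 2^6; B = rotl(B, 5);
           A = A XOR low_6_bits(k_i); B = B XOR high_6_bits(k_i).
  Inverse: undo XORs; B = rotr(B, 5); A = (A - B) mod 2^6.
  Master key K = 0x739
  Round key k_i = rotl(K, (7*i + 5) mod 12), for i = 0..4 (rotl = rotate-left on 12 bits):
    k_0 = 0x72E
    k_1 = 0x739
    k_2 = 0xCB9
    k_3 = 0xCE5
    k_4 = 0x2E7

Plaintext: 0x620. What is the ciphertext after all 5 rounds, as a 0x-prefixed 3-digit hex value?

s_0 = plaintext = 0x620
s_1 = Round(s_0, k_0) = 0x58C
s_2 = Round(s_1, k_1) = 0x6DA
s_3 = Round(s_2, k_2) = 0x33F
s_4 = Round(s_3, k_3) = 0xB8C
s_5 = Round(s_4, k_4) = 0x74D

0x74D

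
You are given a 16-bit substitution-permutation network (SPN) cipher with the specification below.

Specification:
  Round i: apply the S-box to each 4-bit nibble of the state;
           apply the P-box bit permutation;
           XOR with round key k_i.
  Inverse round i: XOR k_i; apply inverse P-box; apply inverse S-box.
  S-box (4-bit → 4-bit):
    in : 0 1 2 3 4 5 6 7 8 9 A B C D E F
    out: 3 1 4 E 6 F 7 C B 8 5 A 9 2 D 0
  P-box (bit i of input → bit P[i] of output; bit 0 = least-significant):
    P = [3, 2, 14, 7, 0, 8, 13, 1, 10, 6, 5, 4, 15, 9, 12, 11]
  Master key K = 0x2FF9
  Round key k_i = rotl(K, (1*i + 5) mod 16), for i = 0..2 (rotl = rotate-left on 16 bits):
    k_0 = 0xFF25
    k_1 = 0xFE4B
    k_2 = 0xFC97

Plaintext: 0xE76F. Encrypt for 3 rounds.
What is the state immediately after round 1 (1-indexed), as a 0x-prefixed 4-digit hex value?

s_0 = plaintext = 0xE76F
s_1 = Round(s_0, k_0) = 0x4614
s_2 = Round(s_1, k_1) = 0xA82E
s_3 = Round(s_2, k_2) = 0x084F

0x4614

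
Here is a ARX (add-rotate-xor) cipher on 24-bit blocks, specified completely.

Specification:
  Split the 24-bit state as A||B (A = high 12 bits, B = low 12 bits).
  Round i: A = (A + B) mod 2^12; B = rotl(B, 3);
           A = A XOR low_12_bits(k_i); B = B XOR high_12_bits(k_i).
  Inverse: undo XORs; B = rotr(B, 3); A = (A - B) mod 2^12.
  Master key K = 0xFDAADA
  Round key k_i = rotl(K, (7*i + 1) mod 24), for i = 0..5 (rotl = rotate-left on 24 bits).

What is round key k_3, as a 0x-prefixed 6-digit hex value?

0xBF6AB6

K = 0xFDAADA
k_0 = rotl(K, (7*0+1) mod 24) = rotl(K, 1) = 0xFB55B5
k_1 = rotl(K, (7*1+1) mod 24) = rotl(K, 8) = 0xAADAFD
k_2 = rotl(K, (7*2+1) mod 24) = rotl(K, 15) = 0x6D7ED5
k_3 = rotl(K, (7*3+1) mod 24) = rotl(K, 22) = 0xBF6AB6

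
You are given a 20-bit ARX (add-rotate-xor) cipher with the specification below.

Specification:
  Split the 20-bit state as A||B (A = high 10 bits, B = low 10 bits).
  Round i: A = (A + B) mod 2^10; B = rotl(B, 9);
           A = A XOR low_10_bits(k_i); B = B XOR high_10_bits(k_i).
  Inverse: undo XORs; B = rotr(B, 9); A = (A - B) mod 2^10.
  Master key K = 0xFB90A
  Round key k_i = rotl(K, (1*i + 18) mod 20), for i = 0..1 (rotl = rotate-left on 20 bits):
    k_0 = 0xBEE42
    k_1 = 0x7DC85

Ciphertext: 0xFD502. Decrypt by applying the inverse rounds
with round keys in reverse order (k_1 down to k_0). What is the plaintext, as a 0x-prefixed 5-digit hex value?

s_0 = ciphertext = 0xFD502
s_1 = InvRound(s_0, k_1) = 0x619EA
s_2 = InvRound(s_1, k_0) = 0x68623

0x68623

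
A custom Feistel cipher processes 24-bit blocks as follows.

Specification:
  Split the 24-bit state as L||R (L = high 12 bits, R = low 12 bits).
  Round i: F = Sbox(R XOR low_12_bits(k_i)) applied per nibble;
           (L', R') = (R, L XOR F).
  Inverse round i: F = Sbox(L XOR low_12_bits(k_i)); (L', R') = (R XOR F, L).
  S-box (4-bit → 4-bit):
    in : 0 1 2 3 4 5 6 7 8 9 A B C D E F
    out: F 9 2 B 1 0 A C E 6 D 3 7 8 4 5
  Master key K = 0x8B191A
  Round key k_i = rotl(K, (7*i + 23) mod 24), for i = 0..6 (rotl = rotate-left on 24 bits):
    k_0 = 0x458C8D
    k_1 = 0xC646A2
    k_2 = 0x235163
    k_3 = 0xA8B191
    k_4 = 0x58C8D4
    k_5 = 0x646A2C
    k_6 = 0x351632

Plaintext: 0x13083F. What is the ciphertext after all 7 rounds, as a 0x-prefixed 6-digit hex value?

0x740E76

s_0 = plaintext = 0x13083F
s_1 = Round(s_0, k_0) = 0x83F002
s_2 = Round(s_1, k_1) = 0x0022E0
s_3 = Round(s_2, k_2) = 0x2E0BE9
s_4 = Round(s_3, k_3) = 0xBE9F2E
s_5 = Round(s_4, k_4) = 0xF2E7B4
s_6 = Round(s_5, k_5) = 0x7B4740
s_7 = Round(s_6, k_6) = 0x740E76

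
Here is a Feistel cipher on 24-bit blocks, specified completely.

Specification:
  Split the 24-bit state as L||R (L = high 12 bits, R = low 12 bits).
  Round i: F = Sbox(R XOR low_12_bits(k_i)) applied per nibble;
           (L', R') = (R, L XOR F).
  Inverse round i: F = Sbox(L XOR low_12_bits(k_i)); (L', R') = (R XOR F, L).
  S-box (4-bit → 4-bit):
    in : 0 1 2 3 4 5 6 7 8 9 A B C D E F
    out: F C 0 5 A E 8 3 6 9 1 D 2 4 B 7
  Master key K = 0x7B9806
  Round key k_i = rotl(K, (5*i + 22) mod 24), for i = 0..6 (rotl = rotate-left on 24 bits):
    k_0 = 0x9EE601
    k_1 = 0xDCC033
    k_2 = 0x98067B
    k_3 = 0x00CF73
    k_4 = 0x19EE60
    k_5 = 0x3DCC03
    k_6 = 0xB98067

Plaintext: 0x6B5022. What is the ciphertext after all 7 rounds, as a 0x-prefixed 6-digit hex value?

s_0 = plaintext = 0x6B5022
s_1 = Round(s_0, k_0) = 0x022EB0
s_2 = Round(s_1, k_1) = 0xEB0B47
s_3 = Round(s_2, k_2) = 0xB47AE2
s_4 = Round(s_3, k_3) = 0xAE25DB
s_5 = Round(s_4, k_4) = 0x5DB73F
s_6 = Round(s_5, k_5) = 0x73F889
s_7 = Round(s_6, k_6) = 0x889184

0x889184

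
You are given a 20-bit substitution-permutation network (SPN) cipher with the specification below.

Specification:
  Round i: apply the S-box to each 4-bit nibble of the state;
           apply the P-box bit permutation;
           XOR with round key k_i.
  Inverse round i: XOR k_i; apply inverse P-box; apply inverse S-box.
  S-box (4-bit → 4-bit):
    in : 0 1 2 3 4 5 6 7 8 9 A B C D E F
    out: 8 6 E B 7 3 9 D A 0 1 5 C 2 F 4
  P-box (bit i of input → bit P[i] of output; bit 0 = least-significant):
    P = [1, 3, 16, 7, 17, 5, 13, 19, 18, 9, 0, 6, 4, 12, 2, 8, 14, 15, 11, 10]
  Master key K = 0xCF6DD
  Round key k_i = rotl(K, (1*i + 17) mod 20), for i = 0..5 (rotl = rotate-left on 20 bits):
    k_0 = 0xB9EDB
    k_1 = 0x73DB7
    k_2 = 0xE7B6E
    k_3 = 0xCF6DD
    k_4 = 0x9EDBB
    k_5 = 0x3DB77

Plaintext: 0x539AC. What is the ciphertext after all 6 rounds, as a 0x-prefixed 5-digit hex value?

s_0 = plaintext = 0x539AC
s_1 = Round(s_0, k_0) = 0x84F4B
s_2 = Round(s_1, k_1) = 0x48980
s_3 = Round(s_2, k_2) = 0x6A2CE
s_4 = Round(s_3, k_3) = 0x59006
s_5 = Round(s_4, k_4) = 0x12D79
s_6 = Round(s_5, k_5) = 0x96073

0x96073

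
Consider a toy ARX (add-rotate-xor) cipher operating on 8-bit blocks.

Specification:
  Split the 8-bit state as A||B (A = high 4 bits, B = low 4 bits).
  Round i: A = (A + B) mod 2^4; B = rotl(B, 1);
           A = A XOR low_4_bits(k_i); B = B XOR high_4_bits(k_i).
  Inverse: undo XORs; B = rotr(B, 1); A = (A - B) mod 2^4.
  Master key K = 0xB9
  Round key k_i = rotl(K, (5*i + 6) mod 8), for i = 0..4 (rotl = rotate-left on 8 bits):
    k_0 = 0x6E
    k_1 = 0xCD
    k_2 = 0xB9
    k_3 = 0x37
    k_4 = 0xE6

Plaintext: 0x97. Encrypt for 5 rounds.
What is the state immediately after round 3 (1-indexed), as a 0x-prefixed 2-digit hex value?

s_0 = plaintext = 0x97
s_1 = Round(s_0, k_0) = 0xE8
s_2 = Round(s_1, k_1) = 0xBD
s_3 = Round(s_2, k_2) = 0x10
s_4 = Round(s_3, k_3) = 0x63
s_5 = Round(s_4, k_4) = 0xF8

0x10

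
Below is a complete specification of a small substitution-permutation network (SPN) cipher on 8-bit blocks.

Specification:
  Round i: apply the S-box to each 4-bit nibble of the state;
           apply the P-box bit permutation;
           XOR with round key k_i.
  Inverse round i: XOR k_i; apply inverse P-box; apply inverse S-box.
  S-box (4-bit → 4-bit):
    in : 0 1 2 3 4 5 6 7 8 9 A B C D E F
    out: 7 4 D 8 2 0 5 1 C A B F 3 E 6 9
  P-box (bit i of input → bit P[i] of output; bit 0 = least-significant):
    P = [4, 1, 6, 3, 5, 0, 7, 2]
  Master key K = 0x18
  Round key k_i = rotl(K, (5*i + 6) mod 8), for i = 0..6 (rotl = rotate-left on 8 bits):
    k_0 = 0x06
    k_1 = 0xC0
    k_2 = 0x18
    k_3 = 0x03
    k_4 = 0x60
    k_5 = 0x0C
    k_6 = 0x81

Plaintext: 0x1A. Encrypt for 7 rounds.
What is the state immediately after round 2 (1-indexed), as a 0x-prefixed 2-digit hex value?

0xD7

s_0 = plaintext = 0x1A
s_1 = Round(s_0, k_0) = 0x9C
s_2 = Round(s_1, k_1) = 0xD7
s_3 = Round(s_2, k_2) = 0x8D
s_4 = Round(s_3, k_3) = 0xCD
s_5 = Round(s_4, k_4) = 0x0B
s_6 = Round(s_5, k_5) = 0xF7
s_7 = Round(s_6, k_6) = 0xB5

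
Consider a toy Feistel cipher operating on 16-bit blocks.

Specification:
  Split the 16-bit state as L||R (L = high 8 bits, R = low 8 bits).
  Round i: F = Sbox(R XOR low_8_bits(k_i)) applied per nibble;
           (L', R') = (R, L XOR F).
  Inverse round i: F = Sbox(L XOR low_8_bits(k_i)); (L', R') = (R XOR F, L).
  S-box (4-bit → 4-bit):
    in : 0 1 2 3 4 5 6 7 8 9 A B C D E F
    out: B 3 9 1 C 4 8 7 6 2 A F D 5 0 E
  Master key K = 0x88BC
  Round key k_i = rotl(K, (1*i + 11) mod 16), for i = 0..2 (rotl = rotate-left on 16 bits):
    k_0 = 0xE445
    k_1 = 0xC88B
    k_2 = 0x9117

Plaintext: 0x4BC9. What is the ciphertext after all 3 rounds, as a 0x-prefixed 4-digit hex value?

s_0 = plaintext = 0x4BC9
s_1 = Round(s_0, k_0) = 0xC926
s_2 = Round(s_1, k_1) = 0x266C
s_3 = Round(s_2, k_2) = 0x6C59

0x6C59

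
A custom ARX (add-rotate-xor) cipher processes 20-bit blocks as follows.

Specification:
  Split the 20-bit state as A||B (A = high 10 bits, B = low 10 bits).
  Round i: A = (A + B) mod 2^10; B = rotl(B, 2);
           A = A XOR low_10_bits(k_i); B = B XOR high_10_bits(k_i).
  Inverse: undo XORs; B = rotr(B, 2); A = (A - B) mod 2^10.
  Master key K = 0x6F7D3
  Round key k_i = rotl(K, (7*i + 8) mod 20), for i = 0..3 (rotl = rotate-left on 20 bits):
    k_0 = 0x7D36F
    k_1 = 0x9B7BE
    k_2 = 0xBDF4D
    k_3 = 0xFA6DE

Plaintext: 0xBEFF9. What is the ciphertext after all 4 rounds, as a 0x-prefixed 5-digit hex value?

0x4A60F

s_0 = plaintext = 0xBEFF9
s_1 = Round(s_0, k_0) = 0x66E13
s_2 = Round(s_1, k_1) = 0x04223
s_3 = Round(s_2, k_2) = 0x5FA79
s_4 = Round(s_3, k_3) = 0x4A60F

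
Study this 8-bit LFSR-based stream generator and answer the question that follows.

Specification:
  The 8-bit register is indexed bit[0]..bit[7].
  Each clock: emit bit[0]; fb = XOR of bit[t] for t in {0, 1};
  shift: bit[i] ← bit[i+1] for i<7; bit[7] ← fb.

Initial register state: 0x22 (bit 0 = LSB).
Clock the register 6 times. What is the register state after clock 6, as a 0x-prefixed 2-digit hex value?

0xCC

reg_0 = 0x22
clock 1: out=0, reg = 0x91
clock 2: out=1, reg = 0xC8
clock 3: out=0, reg = 0x64
clock 4: out=0, reg = 0x32
clock 5: out=0, reg = 0x99
clock 6: out=1, reg = 0xCC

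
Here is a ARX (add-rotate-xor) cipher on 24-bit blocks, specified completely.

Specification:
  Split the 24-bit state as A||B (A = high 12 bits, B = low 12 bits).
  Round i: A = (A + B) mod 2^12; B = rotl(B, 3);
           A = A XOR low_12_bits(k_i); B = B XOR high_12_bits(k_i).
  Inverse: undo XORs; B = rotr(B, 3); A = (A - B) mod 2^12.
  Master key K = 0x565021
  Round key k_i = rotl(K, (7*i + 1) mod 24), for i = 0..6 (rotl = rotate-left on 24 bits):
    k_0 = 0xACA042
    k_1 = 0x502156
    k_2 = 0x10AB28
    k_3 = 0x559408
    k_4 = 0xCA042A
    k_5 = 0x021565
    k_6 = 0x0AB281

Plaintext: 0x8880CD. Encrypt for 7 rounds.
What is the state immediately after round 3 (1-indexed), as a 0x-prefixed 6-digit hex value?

s_0 = plaintext = 0x8880CD
s_1 = Round(s_0, k_0) = 0x917CA2
s_2 = Round(s_1, k_1) = 0x4EF014
s_3 = Round(s_2, k_2) = 0xE2B1AA
s_4 = Round(s_3, k_3) = 0xBDD809
s_5 = Round(s_4, k_4) = 0x7CCCEC
s_6 = Round(s_5, k_5) = 0x1DD747
s_7 = Round(s_6, k_6) = 0xBA5A90

0xE2B1AA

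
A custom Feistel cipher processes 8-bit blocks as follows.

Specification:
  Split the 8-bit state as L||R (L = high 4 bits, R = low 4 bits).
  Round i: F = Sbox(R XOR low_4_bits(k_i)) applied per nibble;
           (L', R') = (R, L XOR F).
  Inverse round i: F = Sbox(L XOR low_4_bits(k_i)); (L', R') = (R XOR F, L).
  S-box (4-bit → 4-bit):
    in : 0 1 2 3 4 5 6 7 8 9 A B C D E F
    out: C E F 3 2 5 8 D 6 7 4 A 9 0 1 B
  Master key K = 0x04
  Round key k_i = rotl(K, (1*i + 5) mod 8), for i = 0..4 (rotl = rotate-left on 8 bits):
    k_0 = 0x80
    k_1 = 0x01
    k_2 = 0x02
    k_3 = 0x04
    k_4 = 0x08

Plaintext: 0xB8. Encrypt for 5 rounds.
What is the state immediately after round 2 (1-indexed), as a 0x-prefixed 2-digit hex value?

0xD1

s_0 = plaintext = 0xB8
s_1 = Round(s_0, k_0) = 0x8D
s_2 = Round(s_1, k_1) = 0xD1
s_3 = Round(s_2, k_2) = 0x1E
s_4 = Round(s_3, k_3) = 0xE5
s_5 = Round(s_4, k_4) = 0x5E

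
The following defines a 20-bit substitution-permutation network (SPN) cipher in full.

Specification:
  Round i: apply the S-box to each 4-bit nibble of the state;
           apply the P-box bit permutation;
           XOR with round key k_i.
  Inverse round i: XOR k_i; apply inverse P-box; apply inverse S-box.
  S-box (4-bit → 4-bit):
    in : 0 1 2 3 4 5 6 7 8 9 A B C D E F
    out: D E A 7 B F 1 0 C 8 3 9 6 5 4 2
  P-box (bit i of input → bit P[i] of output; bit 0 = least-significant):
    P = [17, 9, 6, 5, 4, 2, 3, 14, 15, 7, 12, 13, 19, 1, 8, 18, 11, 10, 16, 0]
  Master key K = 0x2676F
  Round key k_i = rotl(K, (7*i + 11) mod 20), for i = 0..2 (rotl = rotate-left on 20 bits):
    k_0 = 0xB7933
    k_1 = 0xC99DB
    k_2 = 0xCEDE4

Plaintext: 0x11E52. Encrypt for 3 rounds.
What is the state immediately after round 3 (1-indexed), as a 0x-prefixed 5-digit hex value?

s_0 = plaintext = 0x11E52
s_1 = Round(s_0, k_0) = 0xE2E0C
s_2 = Round(s_1, k_1) = 0x9CB81
s_3 = Round(s_2, k_2) = 0xC0E8F

0xC0E8F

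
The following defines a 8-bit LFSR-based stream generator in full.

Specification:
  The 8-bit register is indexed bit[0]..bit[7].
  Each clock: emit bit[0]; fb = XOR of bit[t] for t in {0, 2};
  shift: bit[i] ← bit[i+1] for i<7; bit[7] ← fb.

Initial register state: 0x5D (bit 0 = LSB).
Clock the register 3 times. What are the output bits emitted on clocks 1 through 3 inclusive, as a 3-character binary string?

reg_0 = 0x5D
clock 1: out=1, reg = 0x2E
clock 2: out=0, reg = 0x97
clock 3: out=1, reg = 0x4B

101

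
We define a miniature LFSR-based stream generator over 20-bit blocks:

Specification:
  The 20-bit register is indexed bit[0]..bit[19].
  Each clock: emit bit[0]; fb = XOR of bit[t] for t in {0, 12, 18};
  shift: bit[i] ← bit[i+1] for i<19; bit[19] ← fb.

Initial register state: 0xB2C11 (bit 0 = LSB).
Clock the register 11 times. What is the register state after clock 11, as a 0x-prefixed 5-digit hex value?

reg_0 = 0xB2C11
clock 1: out=1, reg = 0xD9608
clock 2: out=0, reg = 0x6CB04
clock 3: out=0, reg = 0xB6582
clock 4: out=0, reg = 0x5B2C1
clock 5: out=1, reg = 0xAD960
clock 6: out=0, reg = 0xD6CB0
clock 7: out=0, reg = 0xEB658
clock 8: out=0, reg = 0x75B2C
clock 9: out=0, reg = 0x3AD96
clock 10: out=0, reg = 0x1D6CB
clock 11: out=1, reg = 0x0EB65

0x0EB65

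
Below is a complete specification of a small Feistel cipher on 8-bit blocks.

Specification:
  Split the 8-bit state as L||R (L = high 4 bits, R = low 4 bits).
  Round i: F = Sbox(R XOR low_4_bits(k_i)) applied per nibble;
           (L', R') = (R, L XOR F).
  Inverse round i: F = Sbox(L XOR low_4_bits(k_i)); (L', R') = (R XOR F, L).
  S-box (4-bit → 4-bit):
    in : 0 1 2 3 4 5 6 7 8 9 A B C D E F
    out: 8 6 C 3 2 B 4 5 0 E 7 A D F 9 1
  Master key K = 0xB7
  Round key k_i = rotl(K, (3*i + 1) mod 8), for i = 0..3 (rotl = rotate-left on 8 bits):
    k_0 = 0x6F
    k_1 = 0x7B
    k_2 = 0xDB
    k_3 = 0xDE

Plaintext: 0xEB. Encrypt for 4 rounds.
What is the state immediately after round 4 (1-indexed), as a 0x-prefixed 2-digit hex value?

s_0 = plaintext = 0xEB
s_1 = Round(s_0, k_0) = 0xBC
s_2 = Round(s_1, k_1) = 0xCE
s_3 = Round(s_2, k_2) = 0xE7
s_4 = Round(s_3, k_3) = 0x70

0x70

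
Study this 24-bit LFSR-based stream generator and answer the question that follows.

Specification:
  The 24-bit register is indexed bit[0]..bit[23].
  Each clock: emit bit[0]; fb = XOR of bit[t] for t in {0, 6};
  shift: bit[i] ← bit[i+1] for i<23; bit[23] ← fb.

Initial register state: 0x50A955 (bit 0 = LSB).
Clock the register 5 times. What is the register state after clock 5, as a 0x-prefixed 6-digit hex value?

0x82854A

reg_0 = 0x50A955
clock 1: out=1, reg = 0x2854AA
clock 2: out=0, reg = 0x142A55
clock 3: out=1, reg = 0x0A152A
clock 4: out=0, reg = 0x050A95
clock 5: out=1, reg = 0x82854A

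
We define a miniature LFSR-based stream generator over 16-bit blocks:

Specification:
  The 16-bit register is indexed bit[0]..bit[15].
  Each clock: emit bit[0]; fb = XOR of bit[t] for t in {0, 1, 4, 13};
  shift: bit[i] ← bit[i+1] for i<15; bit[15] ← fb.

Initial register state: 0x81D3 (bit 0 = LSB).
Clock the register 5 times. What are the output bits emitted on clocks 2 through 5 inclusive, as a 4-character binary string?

1001

reg_0 = 0x81D3
clock 1: out=1, reg = 0xC0E9
clock 2: out=1, reg = 0xE074
clock 3: out=0, reg = 0x703A
clock 4: out=0, reg = 0xB81D
clock 5: out=1, reg = 0xDC0E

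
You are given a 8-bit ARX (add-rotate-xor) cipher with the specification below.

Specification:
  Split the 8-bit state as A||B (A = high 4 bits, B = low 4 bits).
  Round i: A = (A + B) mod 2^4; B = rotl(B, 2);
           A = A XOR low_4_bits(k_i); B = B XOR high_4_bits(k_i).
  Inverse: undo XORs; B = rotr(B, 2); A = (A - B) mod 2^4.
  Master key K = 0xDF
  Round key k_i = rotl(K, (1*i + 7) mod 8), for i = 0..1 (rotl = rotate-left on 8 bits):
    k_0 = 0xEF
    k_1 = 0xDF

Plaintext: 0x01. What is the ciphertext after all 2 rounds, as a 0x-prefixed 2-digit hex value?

s_0 = plaintext = 0x01
s_1 = Round(s_0, k_0) = 0xEA
s_2 = Round(s_1, k_1) = 0x77

0x77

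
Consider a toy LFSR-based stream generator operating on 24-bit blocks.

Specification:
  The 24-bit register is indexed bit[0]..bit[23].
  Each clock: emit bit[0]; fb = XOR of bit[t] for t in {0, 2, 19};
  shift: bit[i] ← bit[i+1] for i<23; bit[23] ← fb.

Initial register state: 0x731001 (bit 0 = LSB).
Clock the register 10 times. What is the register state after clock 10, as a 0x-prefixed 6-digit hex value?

reg_0 = 0x731001
clock 1: out=1, reg = 0xB98800
clock 2: out=0, reg = 0xDCC400
clock 3: out=0, reg = 0xEE6200
clock 4: out=0, reg = 0xF73100
clock 5: out=0, reg = 0x7B9880
clock 6: out=0, reg = 0xBDCC40
clock 7: out=0, reg = 0xDEE620
clock 8: out=0, reg = 0xEF7310
clock 9: out=0, reg = 0xF7B988
clock 10: out=0, reg = 0x7BDCC4

0x7BDCC4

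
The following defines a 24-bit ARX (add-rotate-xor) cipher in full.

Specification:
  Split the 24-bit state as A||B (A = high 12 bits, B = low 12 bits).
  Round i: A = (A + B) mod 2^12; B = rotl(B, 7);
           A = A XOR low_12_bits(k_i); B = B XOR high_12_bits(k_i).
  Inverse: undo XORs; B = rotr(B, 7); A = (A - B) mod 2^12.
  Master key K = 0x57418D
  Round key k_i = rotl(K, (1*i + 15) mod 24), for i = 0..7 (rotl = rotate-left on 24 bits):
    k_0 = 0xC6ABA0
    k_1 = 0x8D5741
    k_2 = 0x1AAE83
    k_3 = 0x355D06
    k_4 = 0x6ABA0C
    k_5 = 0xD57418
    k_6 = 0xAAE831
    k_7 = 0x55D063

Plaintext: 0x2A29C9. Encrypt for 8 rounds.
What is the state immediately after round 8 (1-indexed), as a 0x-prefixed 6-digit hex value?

s_0 = plaintext = 0x2A29C9
s_1 = Round(s_0, k_0) = 0x7CB8A4
s_2 = Round(s_1, k_1) = 0x72EA90
s_3 = Round(s_2, k_2) = 0xF3D9FE
s_4 = Round(s_3, k_3) = 0x43DC1A
s_5 = Round(s_4, k_4) = 0xA5BBCB
s_6 = Round(s_5, k_5) = 0x23E889
s_7 = Round(s_6, k_6) = 0x2F6E6A
s_8 = Round(s_7, k_7) = 0x10302E

0x10302E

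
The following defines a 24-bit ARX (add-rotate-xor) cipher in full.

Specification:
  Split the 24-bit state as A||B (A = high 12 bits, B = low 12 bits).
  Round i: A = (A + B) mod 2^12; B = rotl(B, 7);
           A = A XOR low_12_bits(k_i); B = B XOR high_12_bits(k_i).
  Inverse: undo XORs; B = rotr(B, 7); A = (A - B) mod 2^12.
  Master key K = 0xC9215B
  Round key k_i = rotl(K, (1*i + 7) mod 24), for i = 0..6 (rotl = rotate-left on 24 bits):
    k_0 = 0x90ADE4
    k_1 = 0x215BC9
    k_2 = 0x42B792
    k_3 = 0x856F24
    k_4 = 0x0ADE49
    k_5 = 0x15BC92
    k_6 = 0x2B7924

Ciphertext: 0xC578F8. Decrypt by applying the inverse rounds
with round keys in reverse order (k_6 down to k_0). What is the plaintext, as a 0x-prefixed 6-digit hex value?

s_0 = ciphertext = 0xC578F8
s_1 = InvRound(s_0, k_6) = 0xB7F9F4
s_2 = InvRound(s_1, k_5) = 0x1FC5F1
s_3 = InvRound(s_2, k_4) = 0x42BB8A
s_4 = InvRound(s_3, k_3) = 0xF88B87
s_5 = InvRound(s_4, k_2) = 0x27B59F
s_6 = InvRound(s_5, k_1) = 0x86314F
s_7 = InvRound(s_6, k_0) = 0xCD78B0

0xCD78B0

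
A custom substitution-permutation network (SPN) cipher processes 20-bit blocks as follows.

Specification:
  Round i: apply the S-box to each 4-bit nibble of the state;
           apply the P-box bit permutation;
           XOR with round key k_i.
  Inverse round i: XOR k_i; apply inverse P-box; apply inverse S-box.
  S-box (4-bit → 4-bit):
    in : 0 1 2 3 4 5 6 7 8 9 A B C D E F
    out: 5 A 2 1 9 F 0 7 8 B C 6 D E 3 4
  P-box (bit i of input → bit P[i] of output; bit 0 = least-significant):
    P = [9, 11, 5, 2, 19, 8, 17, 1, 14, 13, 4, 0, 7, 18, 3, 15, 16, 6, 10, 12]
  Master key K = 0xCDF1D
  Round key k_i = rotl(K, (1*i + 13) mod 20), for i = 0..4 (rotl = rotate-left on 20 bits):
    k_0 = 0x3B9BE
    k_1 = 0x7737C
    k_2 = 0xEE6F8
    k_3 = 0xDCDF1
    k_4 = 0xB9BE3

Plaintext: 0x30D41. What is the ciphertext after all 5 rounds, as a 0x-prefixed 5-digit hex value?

s_0 = plaintext = 0x30D41
s_1 = Round(s_0, k_0) = 0xA9121
s_2 = Round(s_1, k_1) = 0x3CEF9
s_3 = Round(s_2, k_2) = 0xD0C74
s_4 = Round(s_3, k_3) = 0x79A2C
s_5 = Round(s_4, k_4) = 0xE1C16

0xE1C16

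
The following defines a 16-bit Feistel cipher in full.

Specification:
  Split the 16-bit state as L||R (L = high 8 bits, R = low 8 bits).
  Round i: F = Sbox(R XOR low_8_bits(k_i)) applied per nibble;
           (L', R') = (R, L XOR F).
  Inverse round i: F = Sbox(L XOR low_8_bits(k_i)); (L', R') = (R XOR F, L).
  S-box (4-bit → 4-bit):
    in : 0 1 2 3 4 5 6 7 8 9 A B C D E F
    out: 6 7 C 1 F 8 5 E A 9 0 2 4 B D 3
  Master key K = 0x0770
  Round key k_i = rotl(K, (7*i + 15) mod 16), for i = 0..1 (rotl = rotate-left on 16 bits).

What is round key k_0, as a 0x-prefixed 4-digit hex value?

K = 0x0770
k_0 = rotl(K, (7*0+15) mod 16) = rotl(K, 15) = 0x03B8

0x03B8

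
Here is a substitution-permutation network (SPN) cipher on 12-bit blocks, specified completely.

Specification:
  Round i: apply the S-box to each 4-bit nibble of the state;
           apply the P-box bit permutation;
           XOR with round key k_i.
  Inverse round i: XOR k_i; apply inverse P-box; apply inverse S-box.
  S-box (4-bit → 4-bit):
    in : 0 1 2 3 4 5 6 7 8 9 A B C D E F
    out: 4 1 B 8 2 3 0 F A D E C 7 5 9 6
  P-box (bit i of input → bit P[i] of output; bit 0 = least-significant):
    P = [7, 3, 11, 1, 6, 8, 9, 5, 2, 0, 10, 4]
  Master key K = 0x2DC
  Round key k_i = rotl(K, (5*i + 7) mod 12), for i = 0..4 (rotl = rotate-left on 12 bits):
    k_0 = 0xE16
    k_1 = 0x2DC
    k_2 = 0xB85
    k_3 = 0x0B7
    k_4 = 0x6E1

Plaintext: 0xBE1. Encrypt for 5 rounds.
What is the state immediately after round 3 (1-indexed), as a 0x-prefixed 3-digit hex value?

0x025

s_0 = plaintext = 0xBE1
s_1 = Round(s_0, k_0) = 0xAE6
s_2 = Round(s_1, k_1) = 0x6AD
s_3 = Round(s_2, k_2) = 0x025
s_4 = Round(s_3, k_3) = 0x55F
s_5 = Round(s_4, k_4) = 0xFAC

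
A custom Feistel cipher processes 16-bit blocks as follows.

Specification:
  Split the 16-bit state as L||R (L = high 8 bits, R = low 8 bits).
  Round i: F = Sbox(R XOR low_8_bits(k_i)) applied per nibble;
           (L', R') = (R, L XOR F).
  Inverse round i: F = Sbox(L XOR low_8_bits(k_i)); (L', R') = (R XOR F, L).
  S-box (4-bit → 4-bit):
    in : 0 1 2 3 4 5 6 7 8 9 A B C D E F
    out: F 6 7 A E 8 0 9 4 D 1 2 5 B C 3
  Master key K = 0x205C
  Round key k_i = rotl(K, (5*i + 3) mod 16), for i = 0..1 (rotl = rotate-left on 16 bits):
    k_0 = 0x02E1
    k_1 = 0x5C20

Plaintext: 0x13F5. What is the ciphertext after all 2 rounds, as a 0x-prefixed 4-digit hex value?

s_0 = plaintext = 0x13F5
s_1 = Round(s_0, k_0) = 0xF57D
s_2 = Round(s_1, k_1) = 0x7D7E

0x7D7E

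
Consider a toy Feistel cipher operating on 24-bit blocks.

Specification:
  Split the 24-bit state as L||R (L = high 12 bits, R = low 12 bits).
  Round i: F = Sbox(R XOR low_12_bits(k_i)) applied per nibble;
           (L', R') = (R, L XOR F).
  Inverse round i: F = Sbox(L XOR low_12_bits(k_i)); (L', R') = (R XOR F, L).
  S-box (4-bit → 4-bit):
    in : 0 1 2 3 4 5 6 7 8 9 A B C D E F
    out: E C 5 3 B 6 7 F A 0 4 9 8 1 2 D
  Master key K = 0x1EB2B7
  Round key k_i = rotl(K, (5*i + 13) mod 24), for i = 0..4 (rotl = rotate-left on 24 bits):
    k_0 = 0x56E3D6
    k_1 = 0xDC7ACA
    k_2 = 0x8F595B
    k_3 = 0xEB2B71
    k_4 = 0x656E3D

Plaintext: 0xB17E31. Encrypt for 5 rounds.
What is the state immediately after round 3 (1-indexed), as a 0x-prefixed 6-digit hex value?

s_0 = plaintext = 0xB17E31
s_1 = Round(s_0, k_0) = 0xE31A38
s_2 = Round(s_1, k_1) = 0xA380E4
s_3 = Round(s_2, k_2) = 0x0E4AA5
s_4 = Round(s_3, k_3) = 0xAA5CFF
s_5 = Round(s_4, k_4) = 0xCFFF20

0x0E4AA5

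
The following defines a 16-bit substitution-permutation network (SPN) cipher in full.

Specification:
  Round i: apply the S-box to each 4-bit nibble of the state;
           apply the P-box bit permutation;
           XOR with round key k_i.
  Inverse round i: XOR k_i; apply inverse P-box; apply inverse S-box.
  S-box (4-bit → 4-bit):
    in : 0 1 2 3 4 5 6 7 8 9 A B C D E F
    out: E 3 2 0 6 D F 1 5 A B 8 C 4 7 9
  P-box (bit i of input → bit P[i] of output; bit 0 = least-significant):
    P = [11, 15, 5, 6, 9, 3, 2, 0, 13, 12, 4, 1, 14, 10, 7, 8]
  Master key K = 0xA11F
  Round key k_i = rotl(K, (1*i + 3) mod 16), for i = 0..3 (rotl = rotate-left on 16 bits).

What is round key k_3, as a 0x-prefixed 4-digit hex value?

0x47E8

K = 0xA11F
k_0 = rotl(K, (1*0+3) mod 16) = rotl(K, 3) = 0x08FD
k_1 = rotl(K, (1*1+3) mod 16) = rotl(K, 4) = 0x11FA
k_2 = rotl(K, (1*2+3) mod 16) = rotl(K, 5) = 0x23F4
k_3 = rotl(K, (1*3+3) mod 16) = rotl(K, 6) = 0x47E8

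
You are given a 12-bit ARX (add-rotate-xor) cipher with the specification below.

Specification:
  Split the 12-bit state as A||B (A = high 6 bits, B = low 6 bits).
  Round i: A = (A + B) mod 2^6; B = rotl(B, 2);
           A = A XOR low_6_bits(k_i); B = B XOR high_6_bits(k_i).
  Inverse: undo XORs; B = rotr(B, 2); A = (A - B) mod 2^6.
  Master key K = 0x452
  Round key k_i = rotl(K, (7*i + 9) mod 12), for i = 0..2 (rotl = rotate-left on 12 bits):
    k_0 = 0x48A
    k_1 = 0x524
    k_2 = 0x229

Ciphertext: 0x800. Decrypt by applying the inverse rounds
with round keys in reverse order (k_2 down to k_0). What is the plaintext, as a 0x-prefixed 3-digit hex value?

s_0 = ciphertext = 0x800
s_1 = InvRound(s_0, k_2) = 0x1C2
s_2 = InvRound(s_1, k_1) = 0xFA5
s_3 = InvRound(s_2, k_0) = 0xDFD

0xDFD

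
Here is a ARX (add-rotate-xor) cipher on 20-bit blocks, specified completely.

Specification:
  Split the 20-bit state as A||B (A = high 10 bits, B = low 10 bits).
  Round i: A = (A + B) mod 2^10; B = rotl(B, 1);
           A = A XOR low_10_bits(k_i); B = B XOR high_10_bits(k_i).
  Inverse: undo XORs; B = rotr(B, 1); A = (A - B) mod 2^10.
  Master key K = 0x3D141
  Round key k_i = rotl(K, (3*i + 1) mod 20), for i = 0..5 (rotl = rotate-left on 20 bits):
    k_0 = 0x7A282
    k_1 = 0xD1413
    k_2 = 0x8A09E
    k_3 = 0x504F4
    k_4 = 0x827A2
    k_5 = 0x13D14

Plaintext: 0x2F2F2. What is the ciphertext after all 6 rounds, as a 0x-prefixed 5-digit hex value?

0xD59E0

s_0 = plaintext = 0x2F2F2
s_1 = Round(s_0, k_0) = 0x4B00D
s_2 = Round(s_1, k_1) = 0x4AB5F
s_3 = Round(s_2, k_2) = 0x05C97
s_4 = Round(s_3, k_3) = 0x1686F
s_5 = Round(s_4, k_4) = 0xDAED7
s_6 = Round(s_5, k_5) = 0xD59E0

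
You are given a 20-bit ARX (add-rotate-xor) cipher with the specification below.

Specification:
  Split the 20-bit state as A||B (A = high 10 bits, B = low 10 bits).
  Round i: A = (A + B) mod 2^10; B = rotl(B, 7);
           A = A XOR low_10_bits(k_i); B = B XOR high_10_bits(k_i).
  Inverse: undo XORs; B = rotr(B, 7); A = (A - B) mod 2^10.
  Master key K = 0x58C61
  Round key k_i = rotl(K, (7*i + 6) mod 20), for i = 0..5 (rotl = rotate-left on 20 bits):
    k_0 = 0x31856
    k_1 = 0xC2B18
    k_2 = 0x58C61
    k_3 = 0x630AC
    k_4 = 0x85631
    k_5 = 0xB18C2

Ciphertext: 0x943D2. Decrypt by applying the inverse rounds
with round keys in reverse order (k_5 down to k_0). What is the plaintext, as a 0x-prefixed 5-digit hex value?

0x46AF4

s_0 = ciphertext = 0x943D2
s_1 = InvRound(s_0, k_5) = 0x7C0A2
s_2 = InvRound(s_1, k_4) = 0x811BD
s_3 = InvRound(s_2, k_3) = 0x48188
s_4 = InvRound(s_3, k_2) = 0x7A359
s_5 = InvRound(s_4, k_1) = 0x16298
s_6 = InvRound(s_5, k_0) = 0x46AF4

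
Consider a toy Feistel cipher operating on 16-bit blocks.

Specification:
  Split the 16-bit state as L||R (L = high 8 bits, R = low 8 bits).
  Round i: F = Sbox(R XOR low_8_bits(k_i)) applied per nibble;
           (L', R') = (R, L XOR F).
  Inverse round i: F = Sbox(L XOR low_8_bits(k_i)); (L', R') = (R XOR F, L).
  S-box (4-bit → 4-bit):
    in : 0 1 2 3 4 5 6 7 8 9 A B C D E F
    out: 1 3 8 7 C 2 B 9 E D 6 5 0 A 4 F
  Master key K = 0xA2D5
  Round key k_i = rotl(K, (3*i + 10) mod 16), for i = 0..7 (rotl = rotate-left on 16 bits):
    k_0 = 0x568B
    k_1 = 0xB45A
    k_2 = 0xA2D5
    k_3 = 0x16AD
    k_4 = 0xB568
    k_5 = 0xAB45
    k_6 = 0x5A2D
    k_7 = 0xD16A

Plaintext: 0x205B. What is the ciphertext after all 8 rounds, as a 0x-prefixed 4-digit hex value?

s_0 = plaintext = 0x205B
s_1 = Round(s_0, k_0) = 0x5B81
s_2 = Round(s_1, k_1) = 0x81FE
s_3 = Round(s_2, k_2) = 0xFE04
s_4 = Round(s_3, k_3) = 0x0493
s_5 = Round(s_4, k_4) = 0x93F1
s_6 = Round(s_5, k_5) = 0xF1CF
s_7 = Round(s_6, k_6) = 0xCFB9
s_8 = Round(s_7, k_7) = 0xB968

0xB968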